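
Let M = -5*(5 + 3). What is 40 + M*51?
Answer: -2000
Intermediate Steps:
M = -40 (M = -5*8 = -40)
40 + M*51 = 40 - 40*51 = 40 - 2040 = -2000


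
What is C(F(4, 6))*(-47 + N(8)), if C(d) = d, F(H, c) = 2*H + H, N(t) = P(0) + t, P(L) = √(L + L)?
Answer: -468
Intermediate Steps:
P(L) = √2*√L (P(L) = √(2*L) = √2*√L)
N(t) = t (N(t) = √2*√0 + t = √2*0 + t = 0 + t = t)
F(H, c) = 3*H
C(F(4, 6))*(-47 + N(8)) = (3*4)*(-47 + 8) = 12*(-39) = -468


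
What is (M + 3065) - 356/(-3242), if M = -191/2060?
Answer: 10234888969/3339260 ≈ 3065.0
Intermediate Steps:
M = -191/2060 (M = -191*1/2060 = -191/2060 ≈ -0.092718)
(M + 3065) - 356/(-3242) = (-191/2060 + 3065) - 356/(-3242) = 6313709/2060 - 356*(-1/3242) = 6313709/2060 + 178/1621 = 10234888969/3339260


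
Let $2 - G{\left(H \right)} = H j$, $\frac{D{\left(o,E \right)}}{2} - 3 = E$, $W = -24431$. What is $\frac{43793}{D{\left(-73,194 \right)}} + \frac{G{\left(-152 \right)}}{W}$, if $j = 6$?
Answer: $\frac{1069546667}{9625814} \approx 111.11$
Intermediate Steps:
$D{\left(o,E \right)} = 6 + 2 E$
$G{\left(H \right)} = 2 - 6 H$ ($G{\left(H \right)} = 2 - H 6 = 2 - 6 H$)
$\frac{43793}{D{\left(-73,194 \right)}} + \frac{G{\left(-152 \right)}}{W} = \frac{43793}{6 + 2 \cdot 194} + \frac{2 - -912}{-24431} = \frac{43793}{6 + 388} + \left(2 + 912\right) \left(- \frac{1}{24431}\right) = \frac{43793}{394} + 914 \left(- \frac{1}{24431}\right) = 43793 \cdot \frac{1}{394} - \frac{914}{24431} = \frac{43793}{394} - \frac{914}{24431} = \frac{1069546667}{9625814}$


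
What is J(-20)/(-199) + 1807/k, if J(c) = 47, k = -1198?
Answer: -415899/238402 ≈ -1.7445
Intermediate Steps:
J(-20)/(-199) + 1807/k = 47/(-199) + 1807/(-1198) = 47*(-1/199) + 1807*(-1/1198) = -47/199 - 1807/1198 = -415899/238402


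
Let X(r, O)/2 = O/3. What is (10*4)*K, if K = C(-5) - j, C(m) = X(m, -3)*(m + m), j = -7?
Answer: 1080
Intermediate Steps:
X(r, O) = 2*O/3 (X(r, O) = 2*(O/3) = 2*O/3)
C(m) = -4*m (C(m) = ((2/3)*(-3))*(m + m) = -4*m)
K = 27 (K = -4*(-5) - 1*(-7) = 20 + 7 = 27)
(10*4)*K = (10*4)*27 = 40*27 = 1080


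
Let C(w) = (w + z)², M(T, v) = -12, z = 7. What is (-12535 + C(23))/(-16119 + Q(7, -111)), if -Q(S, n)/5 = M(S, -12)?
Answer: 11635/16059 ≈ 0.72452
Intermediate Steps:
Q(S, n) = 60 (Q(S, n) = -5*(-12) = 60)
C(w) = (7 + w)² (C(w) = (w + 7)² = (7 + w)²)
(-12535 + C(23))/(-16119 + Q(7, -111)) = (-12535 + (7 + 23)²)/(-16119 + 60) = (-12535 + 30²)/(-16059) = (-12535 + 900)*(-1/16059) = -11635*(-1/16059) = 11635/16059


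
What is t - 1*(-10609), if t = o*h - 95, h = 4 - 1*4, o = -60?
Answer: 10514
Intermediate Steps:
h = 0 (h = 4 - 4 = 0)
t = -95 (t = -60*0 - 95 = 0 - 95 = -95)
t - 1*(-10609) = -95 - 1*(-10609) = -95 + 10609 = 10514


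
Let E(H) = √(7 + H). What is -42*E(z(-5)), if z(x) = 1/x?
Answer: -42*√170/5 ≈ -109.52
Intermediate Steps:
-42*E(z(-5)) = -42*√(7 + 1/(-5)) = -42*√(7 - ⅕) = -42*√170/5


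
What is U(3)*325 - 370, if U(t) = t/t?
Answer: -45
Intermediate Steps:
U(t) = 1
U(3)*325 - 370 = 1*325 - 370 = 325 - 370 = -45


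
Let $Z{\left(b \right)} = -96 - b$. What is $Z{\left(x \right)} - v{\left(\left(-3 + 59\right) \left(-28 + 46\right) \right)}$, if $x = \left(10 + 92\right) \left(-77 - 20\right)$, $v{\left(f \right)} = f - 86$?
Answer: $8876$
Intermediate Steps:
$v{\left(f \right)} = -86 + f$
$x = -9894$ ($x = 102 \left(-97\right) = -9894$)
$Z{\left(x \right)} - v{\left(\left(-3 + 59\right) \left(-28 + 46\right) \right)} = \left(-96 - -9894\right) - \left(-86 + \left(-3 + 59\right) \left(-28 + 46\right)\right) = \left(-96 + 9894\right) - \left(-86 + 56 \cdot 18\right) = 9798 - \left(-86 + 1008\right) = 9798 - 922 = 8876$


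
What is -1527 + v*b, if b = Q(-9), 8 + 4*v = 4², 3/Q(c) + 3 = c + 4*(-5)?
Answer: -24435/16 ≈ -1527.2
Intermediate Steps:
Q(c) = 3/(-23 + c) (Q(c) = 3/(-3 + (c + 4*(-5))) = 3/(-3 + (c - 20)) = 3/(-3 + (-20 + c)) = 3/(-23 + c))
v = 2 (v = -2 + (¼)*4² = -2 + (¼)*16 = -2 + 4 = 2)
b = -3/32 (b = 3/(-23 - 9) = 3/(-32) = 3*(-1/32) = -3/32 ≈ -0.093750)
-1527 + v*b = -1527 + 2*(-3/32) = -1527 - 3/16 = -24435/16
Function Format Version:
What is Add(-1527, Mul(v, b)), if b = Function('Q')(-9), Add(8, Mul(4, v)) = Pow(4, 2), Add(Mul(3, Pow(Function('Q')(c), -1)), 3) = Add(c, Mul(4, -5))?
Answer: Rational(-24435, 16) ≈ -1527.2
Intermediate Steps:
Function('Q')(c) = Mul(3, Pow(Add(-23, c), -1)) (Function('Q')(c) = Mul(3, Pow(Add(-3, Add(c, Mul(4, -5))), -1)) = Mul(3, Pow(Add(-3, Add(c, -20)), -1)) = Mul(3, Pow(Add(-3, Add(-20, c)), -1)) = Mul(3, Pow(Add(-23, c), -1)))
v = 2 (v = Add(-2, Mul(Rational(1, 4), Pow(4, 2))) = Add(-2, Mul(Rational(1, 4), 16)) = Add(-2, 4) = 2)
b = Rational(-3, 32) (b = Mul(3, Pow(Add(-23, -9), -1)) = Mul(3, Pow(-32, -1)) = Mul(3, Rational(-1, 32)) = Rational(-3, 32) ≈ -0.093750)
Add(-1527, Mul(v, b)) = Add(-1527, Mul(2, Rational(-3, 32))) = Add(-1527, Rational(-3, 16)) = Rational(-24435, 16)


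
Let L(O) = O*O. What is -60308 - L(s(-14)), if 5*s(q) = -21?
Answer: -1508141/25 ≈ -60326.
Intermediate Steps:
s(q) = -21/5 (s(q) = (⅕)*(-21) = -21/5)
L(O) = O²
-60308 - L(s(-14)) = -60308 - (-21/5)² = -60308 - 1*441/25 = -60308 - 441/25 = -1508141/25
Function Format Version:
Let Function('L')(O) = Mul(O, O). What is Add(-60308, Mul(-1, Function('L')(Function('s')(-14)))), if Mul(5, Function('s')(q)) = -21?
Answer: Rational(-1508141, 25) ≈ -60326.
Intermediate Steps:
Function('s')(q) = Rational(-21, 5) (Function('s')(q) = Mul(Rational(1, 5), -21) = Rational(-21, 5))
Function('L')(O) = Pow(O, 2)
Add(-60308, Mul(-1, Function('L')(Function('s')(-14)))) = Add(-60308, Mul(-1, Pow(Rational(-21, 5), 2))) = Add(-60308, Mul(-1, Rational(441, 25))) = Add(-60308, Rational(-441, 25)) = Rational(-1508141, 25)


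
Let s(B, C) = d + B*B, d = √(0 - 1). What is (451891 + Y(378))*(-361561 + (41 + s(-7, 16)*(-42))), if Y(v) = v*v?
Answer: -216247104950 - 24980550*I ≈ -2.1625e+11 - 2.4981e+7*I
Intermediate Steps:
Y(v) = v²
d = I (d = √(-1) = I ≈ 1.0*I)
s(B, C) = I + B² (s(B, C) = I + B*B = I + B²)
(451891 + Y(378))*(-361561 + (41 + s(-7, 16)*(-42))) = (451891 + 378²)*(-361561 + (41 + (I + (-7)²)*(-42))) = (451891 + 142884)*(-361561 + (41 + (I + 49)*(-42))) = 594775*(-361561 + (41 + (49 + I)*(-42))) = 594775*(-361561 + (41 + (-2058 - 42*I))) = 594775*(-361561 + (-2017 - 42*I)) = 594775*(-363578 - 42*I) = -216247104950 - 24980550*I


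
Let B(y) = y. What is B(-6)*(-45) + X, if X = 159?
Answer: 429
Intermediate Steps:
B(-6)*(-45) + X = -6*(-45) + 159 = 270 + 159 = 429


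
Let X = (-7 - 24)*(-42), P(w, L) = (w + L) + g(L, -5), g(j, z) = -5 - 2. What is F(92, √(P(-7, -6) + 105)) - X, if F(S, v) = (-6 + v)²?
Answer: -1302 + (6 - √85)² ≈ -1291.6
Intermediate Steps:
g(j, z) = -7
P(w, L) = -7 + L + w (P(w, L) = (w + L) - 7 = (L + w) - 7 = -7 + L + w)
X = 1302 (X = -31*(-42) = 1302)
F(92, √(P(-7, -6) + 105)) - X = (-6 + √((-7 - 6 - 7) + 105))² - 1*1302 = (-6 + √(-20 + 105))² - 1302 = (-6 + √85)² - 1302 = -1302 + (-6 + √85)²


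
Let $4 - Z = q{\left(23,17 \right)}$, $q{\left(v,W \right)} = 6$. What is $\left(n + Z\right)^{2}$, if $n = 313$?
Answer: $96721$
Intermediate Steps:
$Z = -2$ ($Z = 4 - 6 = -2$)
$\left(n + Z\right)^{2} = \left(313 - 2\right)^{2} = 311^{2} = 96721$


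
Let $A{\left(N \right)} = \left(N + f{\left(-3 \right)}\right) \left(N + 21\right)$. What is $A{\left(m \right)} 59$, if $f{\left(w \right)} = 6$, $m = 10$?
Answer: $29264$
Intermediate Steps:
$A{\left(N \right)} = \left(6 + N\right) \left(21 + N\right)$ ($A{\left(N \right)} = \left(N + 6\right) \left(N + 21\right) = \left(6 + N\right) \left(21 + N\right)$)
$A{\left(m \right)} 59 = \left(126 + 10^{2} + 27 \cdot 10\right) 59 = \left(126 + 100 + 270\right) 59 = 496 \cdot 59 = 29264$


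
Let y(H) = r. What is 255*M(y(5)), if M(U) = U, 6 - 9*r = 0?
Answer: 170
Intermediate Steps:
r = 2/3 (r = 2/3 - 1/9*0 = 2/3 + 0 = 2/3 ≈ 0.66667)
y(H) = 2/3
255*M(y(5)) = 255*(2/3) = 170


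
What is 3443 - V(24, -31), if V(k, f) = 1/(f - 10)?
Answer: 141164/41 ≈ 3443.0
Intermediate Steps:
V(k, f) = 1/(-10 + f)
3443 - V(24, -31) = 3443 - 1/(-10 - 31) = 3443 - 1/(-41) = 3443 - 1*(-1/41) = 3443 + 1/41 = 141164/41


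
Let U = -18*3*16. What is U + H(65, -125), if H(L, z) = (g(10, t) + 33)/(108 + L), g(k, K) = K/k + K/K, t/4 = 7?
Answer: -747176/865 ≈ -863.79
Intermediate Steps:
t = 28 (t = 4*7 = 28)
g(k, K) = 1 + K/k (g(k, K) = K/k + 1 = 1 + K/k)
H(L, z) = 184/(5*(108 + L)) (H(L, z) = ((28 + 10)/10 + 33)/(108 + L) = ((⅒)*38 + 33)/(108 + L) = (19/5 + 33)/(108 + L) = 184/(5*(108 + L)))
U = -864 (U = -54*16 = -864)
U + H(65, -125) = -864 + 184/(5*(108 + 65)) = -864 + (184/5)/173 = -864 + (184/5)*(1/173) = -864 + 184/865 = -747176/865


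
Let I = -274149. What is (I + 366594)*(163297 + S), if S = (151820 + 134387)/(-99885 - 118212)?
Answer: 1097454642235630/72699 ≈ 1.5096e+10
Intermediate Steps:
S = -286207/218097 (S = 286207/(-218097) = 286207*(-1/218097) = -286207/218097 ≈ -1.3123)
(I + 366594)*(163297 + S) = (-274149 + 366594)*(163297 - 286207/218097) = 92445*(35614299602/218097) = 1097454642235630/72699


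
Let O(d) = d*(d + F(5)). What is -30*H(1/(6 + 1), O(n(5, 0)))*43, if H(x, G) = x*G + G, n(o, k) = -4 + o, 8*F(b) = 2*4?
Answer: -20640/7 ≈ -2948.6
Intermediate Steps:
F(b) = 1 (F(b) = (2*4)/8 = (1/8)*8 = 1)
O(d) = d*(1 + d) (O(d) = d*(d + 1) = d*(1 + d))
H(x, G) = G + G*x (H(x, G) = G*x + G = G + G*x)
-30*H(1/(6 + 1), O(n(5, 0)))*43 = -30*(-4 + 5)*(1 + (-4 + 5))*(1 + 1/(6 + 1))*43 = -30*1*(1 + 1)*(1 + 1/7)*43 = -30*1*2*(1 + 1/7)*43 = -60*8/7*43 = -30*16/7*43 = -480/7*43 = -20640/7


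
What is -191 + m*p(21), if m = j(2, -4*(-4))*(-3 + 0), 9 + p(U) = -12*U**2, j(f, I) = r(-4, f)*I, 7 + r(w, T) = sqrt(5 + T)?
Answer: -1781327 + 254448*sqrt(7) ≈ -1.1081e+6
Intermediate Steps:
r(w, T) = -7 + sqrt(5 + T)
j(f, I) = I*(-7 + sqrt(5 + f)) (j(f, I) = (-7 + sqrt(5 + f))*I = I*(-7 + sqrt(5 + f)))
p(U) = -9 - 12*U**2
m = 336 - 48*sqrt(7) (m = ((-4*(-4))*(-7 + sqrt(5 + 2)))*(-3 + 0) = (16*(-7 + sqrt(7)))*(-3) = (-112 + 16*sqrt(7))*(-3) = 336 - 48*sqrt(7) ≈ 209.00)
-191 + m*p(21) = -191 + (336 - 48*sqrt(7))*(-9 - 12*21**2) = -191 + (336 - 48*sqrt(7))*(-9 - 12*441) = -191 + (336 - 48*sqrt(7))*(-9 - 5292) = -191 + (336 - 48*sqrt(7))*(-5301) = -191 + (-1781136 + 254448*sqrt(7)) = -1781327 + 254448*sqrt(7)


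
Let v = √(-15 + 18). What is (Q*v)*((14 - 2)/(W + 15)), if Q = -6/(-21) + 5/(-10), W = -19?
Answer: 9*√3/14 ≈ 1.1135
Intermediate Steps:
Q = -3/14 (Q = -6*(-1/21) + 5*(-⅒) = 2/7 - ½ = -3/14 ≈ -0.21429)
v = √3 ≈ 1.7320
(Q*v)*((14 - 2)/(W + 15)) = (-3*√3/14)*((14 - 2)/(-19 + 15)) = (-3*√3/14)*(12/(-4)) = (-3*√3/14)*(12*(-¼)) = -3*√3/14*(-3) = 9*√3/14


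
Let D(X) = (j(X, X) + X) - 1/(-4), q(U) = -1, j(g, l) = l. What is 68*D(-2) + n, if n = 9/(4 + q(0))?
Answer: -252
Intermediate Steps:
D(X) = 1/4 + 2*X (D(X) = (X + X) - 1/(-4) = 2*X - 1*(-1/4) = 2*X + 1/4 = 1/4 + 2*X)
n = 3 (n = 9/(4 - 1) = 9/3 = (1/3)*9 = 3)
68*D(-2) + n = 68*(1/4 + 2*(-2)) + 3 = 68*(1/4 - 4) + 3 = 68*(-15/4) + 3 = -255 + 3 = -252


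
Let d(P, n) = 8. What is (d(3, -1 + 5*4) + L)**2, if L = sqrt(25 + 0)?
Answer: 169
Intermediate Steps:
L = 5 (L = sqrt(25) = 5)
(d(3, -1 + 5*4) + L)**2 = (8 + 5)**2 = 13**2 = 169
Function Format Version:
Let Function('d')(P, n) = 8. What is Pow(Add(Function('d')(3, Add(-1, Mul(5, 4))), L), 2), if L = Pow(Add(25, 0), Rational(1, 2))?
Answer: 169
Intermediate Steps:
L = 5 (L = Pow(25, Rational(1, 2)) = 5)
Pow(Add(Function('d')(3, Add(-1, Mul(5, 4))), L), 2) = Pow(Add(8, 5), 2) = Pow(13, 2) = 169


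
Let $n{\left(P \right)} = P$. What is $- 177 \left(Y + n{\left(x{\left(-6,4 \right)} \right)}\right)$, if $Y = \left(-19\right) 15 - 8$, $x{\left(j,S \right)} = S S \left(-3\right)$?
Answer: $60357$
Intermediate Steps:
$x{\left(j,S \right)} = - 3 S^{2}$ ($x{\left(j,S \right)} = S^{2} \left(-3\right) = - 3 S^{2}$)
$Y = -293$ ($Y = -285 - 8 = -293$)
$- 177 \left(Y + n{\left(x{\left(-6,4 \right)} \right)}\right) = - 177 \left(-293 - 3 \cdot 4^{2}\right) = - 177 \left(-293 - 48\right) = \left(-177\right) \left(-341\right) = 60357$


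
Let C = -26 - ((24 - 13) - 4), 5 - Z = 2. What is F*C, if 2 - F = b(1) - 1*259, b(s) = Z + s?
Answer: -8481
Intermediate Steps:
Z = 3 (Z = 5 - 1*2 = 5 - 2 = 3)
C = -33 (C = -26 - (11 - 4) = -26 - 1*7 = -26 - 7 = -33)
b(s) = 3 + s
F = 257 (F = 2 - ((3 + 1) - 1*259) = 2 - (4 - 259) = 2 - 1*(-255) = 2 + 255 = 257)
F*C = 257*(-33) = -8481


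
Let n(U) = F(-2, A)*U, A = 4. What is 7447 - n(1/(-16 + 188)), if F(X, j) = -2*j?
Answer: 320223/43 ≈ 7447.0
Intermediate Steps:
n(U) = -8*U (n(U) = (-2*4)*U = -8*U)
7447 - n(1/(-16 + 188)) = 7447 - (-8)/(-16 + 188) = 7447 - (-8)/172 = 7447 - 1*(-2/43) = 7447 + 2/43 = 320223/43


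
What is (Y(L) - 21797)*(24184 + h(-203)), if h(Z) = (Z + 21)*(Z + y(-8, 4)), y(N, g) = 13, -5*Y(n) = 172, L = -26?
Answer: -6414501948/5 ≈ -1.2829e+9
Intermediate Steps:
Y(n) = -172/5 (Y(n) = -⅕*172 = -172/5)
h(Z) = (13 + Z)*(21 + Z) (h(Z) = (Z + 21)*(Z + 13) = (21 + Z)*(13 + Z) = (13 + Z)*(21 + Z))
(Y(L) - 21797)*(24184 + h(-203)) = (-172/5 - 21797)*(24184 + (273 + (-203)² + 34*(-203))) = -109157*(24184 + (273 + 41209 - 6902))/5 = -109157*(24184 + 34580)/5 = -109157/5*58764 = -6414501948/5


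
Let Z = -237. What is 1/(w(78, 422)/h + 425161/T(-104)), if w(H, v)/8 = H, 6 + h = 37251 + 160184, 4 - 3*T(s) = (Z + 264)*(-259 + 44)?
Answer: 1146865061/251820958023 ≈ 0.0045543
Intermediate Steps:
T(s) = 5809/3 (T(s) = 4/3 - (-237 + 264)*(-259 + 44)/3 = 4/3 - 9*(-215) = 4/3 - ⅓*(-5805) = 4/3 + 1935 = 5809/3)
h = 197429 (h = -6 + (37251 + 160184) = -6 + 197435 = 197429)
w(H, v) = 8*H
1/(w(78, 422)/h + 425161/T(-104)) = 1/((8*78)/197429 + 425161/(5809/3)) = 1/(624*(1/197429) + 425161*(3/5809)) = 1/(624/197429 + 1275483/5809) = 1/(251820958023/1146865061) = 1146865061/251820958023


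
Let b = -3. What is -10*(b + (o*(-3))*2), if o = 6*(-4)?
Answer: -1410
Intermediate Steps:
o = -24
-10*(b + (o*(-3))*2) = -10*(-3 - 24*(-3)*2) = -10*(-3 + 72*2) = -10*(-3 + 144) = -10*141 = -1410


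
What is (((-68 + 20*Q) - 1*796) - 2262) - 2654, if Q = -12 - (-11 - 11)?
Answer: -5580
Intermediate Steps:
Q = 10 (Q = -12 - 1*(-22) = -12 + 22 = 10)
(((-68 + 20*Q) - 1*796) - 2262) - 2654 = (((-68 + 20*10) - 1*796) - 2262) - 2654 = (((-68 + 200) - 796) - 2262) - 2654 = ((132 - 796) - 2262) - 2654 = (-664 - 2262) - 2654 = -2926 - 2654 = -5580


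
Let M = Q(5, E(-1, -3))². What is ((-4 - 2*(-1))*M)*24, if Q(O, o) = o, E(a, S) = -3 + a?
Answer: -768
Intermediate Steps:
M = 16 (M = (-3 - 1)² = (-4)² = 16)
((-4 - 2*(-1))*M)*24 = ((-4 - 2*(-1))*16)*24 = ((-4 + 2)*16)*24 = -2*16*24 = -32*24 = -768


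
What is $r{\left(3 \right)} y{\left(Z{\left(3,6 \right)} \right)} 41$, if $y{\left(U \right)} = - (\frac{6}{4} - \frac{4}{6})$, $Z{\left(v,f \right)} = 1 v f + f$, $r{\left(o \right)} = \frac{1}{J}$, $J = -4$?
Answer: $\frac{205}{24} \approx 8.5417$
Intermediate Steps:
$r{\left(o \right)} = - \frac{1}{4}$ ($r{\left(o \right)} = \frac{1}{-4} = - \frac{1}{4}$)
$Z{\left(v,f \right)} = f + f v$ ($Z{\left(v,f \right)} = v f + f = f v + f = f + f v$)
$y{\left(U \right)} = - \frac{5}{6}$ ($y{\left(U \right)} = - (6 \cdot \frac{1}{4} - \frac{2}{3}) = - (\frac{3}{2} - \frac{2}{3}) = \left(-1\right) \frac{5}{6} = - \frac{5}{6}$)
$r{\left(3 \right)} y{\left(Z{\left(3,6 \right)} \right)} 41 = \left(- \frac{1}{4}\right) \left(- \frac{5}{6}\right) 41 = \frac{5}{24} \cdot 41 = \frac{205}{24}$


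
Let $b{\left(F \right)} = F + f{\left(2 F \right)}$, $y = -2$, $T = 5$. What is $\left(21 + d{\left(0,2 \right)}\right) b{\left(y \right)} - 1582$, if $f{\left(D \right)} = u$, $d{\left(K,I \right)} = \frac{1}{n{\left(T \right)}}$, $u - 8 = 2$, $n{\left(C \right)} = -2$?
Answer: $-1418$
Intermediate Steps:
$u = 10$ ($u = 8 + 2 = 10$)
$d{\left(K,I \right)} = - \frac{1}{2}$ ($d{\left(K,I \right)} = \frac{1}{-2} = - \frac{1}{2}$)
$f{\left(D \right)} = 10$
$b{\left(F \right)} = 10 + F$ ($b{\left(F \right)} = F + 10 = 10 + F$)
$\left(21 + d{\left(0,2 \right)}\right) b{\left(y \right)} - 1582 = \left(21 - \frac{1}{2}\right) \left(10 - 2\right) - 1582 = \frac{41}{2} \cdot 8 - 1582 = 164 - 1582 = -1418$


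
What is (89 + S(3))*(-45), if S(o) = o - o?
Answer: -4005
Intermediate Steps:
S(o) = 0
(89 + S(3))*(-45) = (89 + 0)*(-45) = 89*(-45) = -4005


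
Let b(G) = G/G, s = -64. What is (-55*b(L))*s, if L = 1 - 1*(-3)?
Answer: 3520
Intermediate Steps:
L = 4 (L = 1 + 3 = 4)
b(G) = 1
(-55*b(L))*s = -55*1*(-64) = -55*(-64) = 3520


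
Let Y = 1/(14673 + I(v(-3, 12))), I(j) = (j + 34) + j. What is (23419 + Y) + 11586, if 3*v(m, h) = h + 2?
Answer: 1545435748/44149 ≈ 35005.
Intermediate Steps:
v(m, h) = ⅔ + h/3 (v(m, h) = (h + 2)/3 = (2 + h)/3 = ⅔ + h/3)
I(j) = 34 + 2*j (I(j) = (34 + j) + j = 34 + 2*j)
Y = 3/44149 (Y = 1/(14673 + (34 + 2*(⅔ + (⅓)*12))) = 1/(14673 + (34 + 2*(⅔ + 4))) = 1/(14673 + (34 + 2*(14/3))) = 1/(14673 + (34 + 28/3)) = 1/(14673 + 130/3) = 1/(44149/3) = 3/44149 ≈ 6.7952e-5)
(23419 + Y) + 11586 = (23419 + 3/44149) + 11586 = 1033925434/44149 + 11586 = 1545435748/44149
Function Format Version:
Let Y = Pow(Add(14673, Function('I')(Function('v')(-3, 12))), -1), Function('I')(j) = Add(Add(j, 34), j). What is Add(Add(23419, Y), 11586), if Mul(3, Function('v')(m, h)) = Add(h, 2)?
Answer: Rational(1545435748, 44149) ≈ 35005.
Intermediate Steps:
Function('v')(m, h) = Add(Rational(2, 3), Mul(Rational(1, 3), h)) (Function('v')(m, h) = Mul(Rational(1, 3), Add(h, 2)) = Mul(Rational(1, 3), Add(2, h)) = Add(Rational(2, 3), Mul(Rational(1, 3), h)))
Function('I')(j) = Add(34, Mul(2, j)) (Function('I')(j) = Add(Add(34, j), j) = Add(34, Mul(2, j)))
Y = Rational(3, 44149) (Y = Pow(Add(14673, Add(34, Mul(2, Add(Rational(2, 3), Mul(Rational(1, 3), 12))))), -1) = Pow(Add(14673, Add(34, Mul(2, Add(Rational(2, 3), 4)))), -1) = Pow(Add(14673, Add(34, Mul(2, Rational(14, 3)))), -1) = Pow(Add(14673, Add(34, Rational(28, 3))), -1) = Pow(Add(14673, Rational(130, 3)), -1) = Pow(Rational(44149, 3), -1) = Rational(3, 44149) ≈ 6.7952e-5)
Add(Add(23419, Y), 11586) = Add(Add(23419, Rational(3, 44149)), 11586) = Add(Rational(1033925434, 44149), 11586) = Rational(1545435748, 44149)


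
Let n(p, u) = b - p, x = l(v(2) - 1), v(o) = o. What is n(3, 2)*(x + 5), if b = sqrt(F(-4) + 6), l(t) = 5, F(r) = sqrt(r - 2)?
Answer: -30 + 10*sqrt(6 + I*sqrt(6)) ≈ -5.0193 + 4.9028*I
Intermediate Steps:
F(r) = sqrt(-2 + r)
b = sqrt(6 + I*sqrt(6)) (b = sqrt(sqrt(-2 - 4) + 6) = sqrt(sqrt(-6) + 6) = sqrt(I*sqrt(6) + 6) = sqrt(6 + I*sqrt(6)) ≈ 2.4981 + 0.49028*I)
x = 5
n(p, u) = sqrt(6 + I*sqrt(6)) - p
n(3, 2)*(x + 5) = (sqrt(6 + I*sqrt(6)) - 1*3)*(5 + 5) = (sqrt(6 + I*sqrt(6)) - 3)*10 = (-3 + sqrt(6 + I*sqrt(6)))*10 = -30 + 10*sqrt(6 + I*sqrt(6))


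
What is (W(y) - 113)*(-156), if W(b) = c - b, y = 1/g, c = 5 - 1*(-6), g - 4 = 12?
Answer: 63687/4 ≈ 15922.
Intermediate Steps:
g = 16 (g = 4 + 12 = 16)
c = 11 (c = 5 + 6 = 11)
y = 1/16 ≈ 0.062500
W(b) = 11 - b
(W(y) - 113)*(-156) = ((11 - 1*1/16) - 113)*(-156) = ((11 - 1/16) - 113)*(-156) = (175/16 - 113)*(-156) = -1633/16*(-156) = 63687/4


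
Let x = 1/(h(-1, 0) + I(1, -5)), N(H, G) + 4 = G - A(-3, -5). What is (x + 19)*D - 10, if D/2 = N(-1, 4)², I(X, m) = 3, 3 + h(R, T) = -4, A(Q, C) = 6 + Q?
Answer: 655/2 ≈ 327.50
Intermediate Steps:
h(R, T) = -7 (h(R, T) = -3 - 4 = -7)
N(H, G) = -7 + G (N(H, G) = -4 + (G - (6 - 3)) = -4 + (G - 1*3) = -4 + (G - 3) = -4 + (-3 + G) = -7 + G)
x = -¼ (x = 1/(-7 + 3) = 1/(-4) = -¼ ≈ -0.25000)
D = 18 (D = 2*(-7 + 4)² = 2*(-3)² = 2*9 = 18)
(x + 19)*D - 10 = (-¼ + 19)*18 - 10 = (75/4)*18 - 10 = 675/2 - 10 = 655/2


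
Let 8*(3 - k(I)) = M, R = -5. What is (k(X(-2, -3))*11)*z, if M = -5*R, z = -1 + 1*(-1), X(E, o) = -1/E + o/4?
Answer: 11/4 ≈ 2.7500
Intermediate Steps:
X(E, o) = -1/E + o/4 (X(E, o) = -1/E + o*(¼) = -1/E + o/4)
z = -2 (z = -1 - 1 = -2)
M = 25 (M = -5*(-5) = 25)
k(I) = -⅛ (k(I) = 3 - ⅛*25 = 3 - 25/8 = -⅛)
(k(X(-2, -3))*11)*z = -⅛*11*(-2) = -11/8*(-2) = 11/4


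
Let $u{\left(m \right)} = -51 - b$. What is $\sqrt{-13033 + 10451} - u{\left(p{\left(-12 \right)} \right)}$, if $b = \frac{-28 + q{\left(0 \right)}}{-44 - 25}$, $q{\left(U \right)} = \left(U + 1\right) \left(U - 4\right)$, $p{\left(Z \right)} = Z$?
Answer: $\frac{3551}{69} + i \sqrt{2582} \approx 51.464 + 50.813 i$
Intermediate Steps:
$q{\left(U \right)} = \left(1 + U\right) \left(-4 + U\right)$
$b = \frac{32}{69}$ ($b = \frac{-28 - \left(4 - 0^{2}\right)}{-44 - 25} = \frac{-28 + \left(-4 + 0 + 0\right)}{-69} = \left(-28 - 4\right) \left(- \frac{1}{69}\right) = \left(-32\right) \left(- \frac{1}{69}\right) = \frac{32}{69} \approx 0.46377$)
$u{\left(m \right)} = - \frac{3551}{69}$ ($u{\left(m \right)} = -51 - \frac{32}{69} = - \frac{3551}{69}$)
$\sqrt{-13033 + 10451} - u{\left(p{\left(-12 \right)} \right)} = \sqrt{-13033 + 10451} - - \frac{3551}{69} = \sqrt{-2582} + \frac{3551}{69} = i \sqrt{2582} + \frac{3551}{69} = \frac{3551}{69} + i \sqrt{2582}$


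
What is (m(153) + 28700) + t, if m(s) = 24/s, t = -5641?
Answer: 1176017/51 ≈ 23059.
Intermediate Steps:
(m(153) + 28700) + t = (24/153 + 28700) - 5641 = (24*(1/153) + 28700) - 5641 = (8/51 + 28700) - 5641 = 1463708/51 - 5641 = 1176017/51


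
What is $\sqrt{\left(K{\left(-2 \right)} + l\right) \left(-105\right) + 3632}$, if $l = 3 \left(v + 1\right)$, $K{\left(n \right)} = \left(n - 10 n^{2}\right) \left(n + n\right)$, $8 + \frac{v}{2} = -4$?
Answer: $i \sqrt{6763} \approx 82.237 i$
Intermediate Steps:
$v = -24$ ($v = -16 + 2 \left(-4\right) = -16 - 8 = -24$)
$K{\left(n \right)} = 2 n \left(n - 10 n^{2}\right)$ ($K{\left(n \right)} = \left(n - 10 n^{2}\right) 2 n = 2 n \left(n - 10 n^{2}\right)$)
$l = -69$ ($l = 3 \left(-24 + 1\right) = 3 \left(-23\right) = -69$)
$\sqrt{\left(K{\left(-2 \right)} + l\right) \left(-105\right) + 3632} = \sqrt{\left(\left(-2\right)^{2} \left(2 - -40\right) - 69\right) \left(-105\right) + 3632} = \sqrt{\left(4 \left(2 + 40\right) - 69\right) \left(-105\right) + 3632} = \sqrt{\left(4 \cdot 42 - 69\right) \left(-105\right) + 3632} = \sqrt{\left(168 - 69\right) \left(-105\right) + 3632} = \sqrt{99 \left(-105\right) + 3632} = \sqrt{-10395 + 3632} = \sqrt{-6763} = i \sqrt{6763}$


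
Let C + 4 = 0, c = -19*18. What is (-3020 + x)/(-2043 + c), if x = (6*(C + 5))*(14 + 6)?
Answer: 580/477 ≈ 1.2159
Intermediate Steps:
c = -342
C = -4 (C = -4 + 0 = -4)
x = 120 (x = (6*(-4 + 5))*(14 + 6) = (6*1)*20 = 6*20 = 120)
(-3020 + x)/(-2043 + c) = (-3020 + 120)/(-2043 - 342) = -2900/(-2385) = -2900*(-1/2385) = 580/477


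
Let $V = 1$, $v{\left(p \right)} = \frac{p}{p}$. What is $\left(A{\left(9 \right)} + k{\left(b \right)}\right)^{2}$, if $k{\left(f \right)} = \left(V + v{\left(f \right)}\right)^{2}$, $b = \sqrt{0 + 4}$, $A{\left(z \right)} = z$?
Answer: $169$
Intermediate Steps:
$v{\left(p \right)} = 1$
$b = 2$ ($b = \sqrt{4} = 2$)
$k{\left(f \right)} = 4$ ($k{\left(f \right)} = \left(1 + 1\right)^{2} = 2^{2} = 4$)
$\left(A{\left(9 \right)} + k{\left(b \right)}\right)^{2} = \left(9 + 4\right)^{2} = 13^{2} = 169$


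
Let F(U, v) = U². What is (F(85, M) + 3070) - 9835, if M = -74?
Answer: 460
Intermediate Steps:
(F(85, M) + 3070) - 9835 = (85² + 3070) - 9835 = (7225 + 3070) - 9835 = 10295 - 9835 = 460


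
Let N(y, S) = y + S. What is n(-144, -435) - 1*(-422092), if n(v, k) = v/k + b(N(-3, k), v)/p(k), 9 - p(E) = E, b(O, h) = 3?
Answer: 9058101569/21460 ≈ 4.2209e+5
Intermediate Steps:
N(y, S) = S + y
p(E) = 9 - E
n(v, k) = 3/(9 - k) + v/k (n(v, k) = v/k + 3/(9 - k) = 3/(9 - k) + v/k)
n(-144, -435) - 1*(-422092) = (-3/(-9 - 435) - 144/(-435)) - 1*(-422092) = (-3/(-444) - 144*(-1/435)) + 422092 = (-3*(-1/444) + 48/145) + 422092 = (1/148 + 48/145) + 422092 = 7249/21460 + 422092 = 9058101569/21460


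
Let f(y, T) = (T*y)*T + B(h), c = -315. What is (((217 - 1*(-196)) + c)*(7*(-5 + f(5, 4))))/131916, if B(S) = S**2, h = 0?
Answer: 8575/21986 ≈ 0.39002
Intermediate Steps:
f(y, T) = y*T**2 (f(y, T) = (T*y)*T + 0**2 = y*T**2 + 0 = y*T**2)
(((217 - 1*(-196)) + c)*(7*(-5 + f(5, 4))))/131916 = (((217 - 1*(-196)) - 315)*(7*(-5 + 5*4**2)))/131916 = (((217 + 196) - 315)*(7*(-5 + 5*16)))*(1/131916) = ((413 - 315)*(7*(-5 + 80)))*(1/131916) = (98*(7*75))*(1/131916) = (98*525)*(1/131916) = 51450*(1/131916) = 8575/21986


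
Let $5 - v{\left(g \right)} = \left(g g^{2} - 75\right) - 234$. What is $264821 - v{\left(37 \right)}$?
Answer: $315160$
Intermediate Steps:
$v{\left(g \right)} = 314 - g^{3}$ ($v{\left(g \right)} = 5 - \left(\left(g g^{2} - 75\right) - 234\right) = 5 - \left(\left(g^{3} - 75\right) - 234\right) = 5 - \left(\left(-75 + g^{3}\right) - 234\right) = 5 - \left(-309 + g^{3}\right) = 314 - g^{3}$)
$264821 - v{\left(37 \right)} = 264821 - \left(314 - 37^{3}\right) = 264821 - \left(314 - 50653\right) = 264821 - -50339 = 264821 + 50339 = 315160$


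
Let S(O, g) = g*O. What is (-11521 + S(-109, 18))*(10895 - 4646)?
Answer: -84255267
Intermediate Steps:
S(O, g) = O*g
(-11521 + S(-109, 18))*(10895 - 4646) = (-11521 - 109*18)*(10895 - 4646) = (-11521 - 1962)*6249 = -13483*6249 = -84255267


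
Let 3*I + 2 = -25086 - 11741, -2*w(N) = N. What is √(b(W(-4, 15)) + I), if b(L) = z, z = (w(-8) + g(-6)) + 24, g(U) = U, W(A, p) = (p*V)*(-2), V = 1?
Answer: I*√110289/3 ≈ 110.7*I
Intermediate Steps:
W(A, p) = -2*p (W(A, p) = (p*1)*(-2) = p*(-2) = -2*p)
w(N) = -N/2
I = -36829/3 (I = -⅔ + (-25086 - 11741)/3 = -⅔ + (⅓)*(-36827) = -⅔ - 36827/3 = -36829/3 ≈ -12276.)
z = 22 (z = (-½*(-8) - 6) + 24 = (4 - 6) + 24 = -2 + 24 = 22)
b(L) = 22
√(b(W(-4, 15)) + I) = √(22 - 36829/3) = √(-36763/3) = I*√110289/3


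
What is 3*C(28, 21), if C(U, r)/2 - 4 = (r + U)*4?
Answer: 1200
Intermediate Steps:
C(U, r) = 8 + 8*U + 8*r (C(U, r) = 8 + 2*((r + U)*4) = 8 + 2*((U + r)*4) = 8 + 2*(4*U + 4*r) = 8 + (8*U + 8*r) = 8 + 8*U + 8*r)
3*C(28, 21) = 3*(8 + 8*28 + 8*21) = 3*(8 + 224 + 168) = 3*400 = 1200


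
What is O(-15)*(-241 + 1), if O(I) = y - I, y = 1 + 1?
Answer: -4080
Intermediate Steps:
y = 2
O(I) = 2 - I
O(-15)*(-241 + 1) = (2 - 1*(-15))*(-241 + 1) = (2 + 15)*(-240) = 17*(-240) = -4080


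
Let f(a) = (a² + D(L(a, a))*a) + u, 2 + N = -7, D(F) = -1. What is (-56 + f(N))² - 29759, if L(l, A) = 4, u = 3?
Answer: -28390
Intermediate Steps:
N = -9 (N = -2 - 7 = -9)
f(a) = 3 + a² - a (f(a) = (a² - a) + 3 = 3 + a² - a)
(-56 + f(N))² - 29759 = (-56 + (3 + (-9)² - 1*(-9)))² - 29759 = (-56 + (3 + 81 + 9))² - 29759 = (-56 + 93)² - 29759 = 37² - 29759 = 1369 - 29759 = -28390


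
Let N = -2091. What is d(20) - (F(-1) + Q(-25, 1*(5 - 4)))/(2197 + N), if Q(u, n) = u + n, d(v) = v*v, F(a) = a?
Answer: 42425/106 ≈ 400.24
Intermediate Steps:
d(v) = v²
Q(u, n) = n + u
d(20) - (F(-1) + Q(-25, 1*(5 - 4)))/(2197 + N) = 20² - (-1 + (1*(5 - 4) - 25))/(2197 - 2091) = 400 - (-1 + (1*1 - 25))/106 = 400 - (-1 + (1 - 25))/106 = 400 - (-1 - 24)/106 = 400 - (-25)/106 = 400 - 1*(-25/106) = 400 + 25/106 = 42425/106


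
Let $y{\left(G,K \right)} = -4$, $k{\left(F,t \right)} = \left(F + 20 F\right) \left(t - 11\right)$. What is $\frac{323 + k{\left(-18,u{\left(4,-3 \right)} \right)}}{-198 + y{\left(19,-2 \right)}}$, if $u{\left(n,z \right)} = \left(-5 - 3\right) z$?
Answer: $\frac{4591}{202} \approx 22.728$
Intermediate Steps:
$u{\left(n,z \right)} = - 8 z$
$k{\left(F,t \right)} = 21 F \left(-11 + t\right)$
$\frac{323 + k{\left(-18,u{\left(4,-3 \right)} \right)}}{-198 + y{\left(19,-2 \right)}} = \frac{323 + 21 \left(-18\right) \left(-11 - -24\right)}{-198 - 4} = \frac{323 + 21 \left(-18\right) \left(-11 + 24\right)}{-202} = \left(323 + 21 \left(-18\right) 13\right) \left(- \frac{1}{202}\right) = \left(323 - 4914\right) \left(- \frac{1}{202}\right) = \left(-4591\right) \left(- \frac{1}{202}\right) = \frac{4591}{202}$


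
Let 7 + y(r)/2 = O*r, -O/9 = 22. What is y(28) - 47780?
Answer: -58882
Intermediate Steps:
O = -198 (O = -9*22 = -198)
y(r) = -14 - 396*r (y(r) = -14 + 2*(-198*r) = -14 - 396*r)
y(28) - 47780 = (-14 - 396*28) - 47780 = (-14 - 11088) - 47780 = -11102 - 47780 = -58882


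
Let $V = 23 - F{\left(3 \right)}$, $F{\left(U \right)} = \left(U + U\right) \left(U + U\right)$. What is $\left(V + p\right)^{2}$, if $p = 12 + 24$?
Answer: $529$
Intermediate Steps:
$F{\left(U \right)} = 4 U^{2}$ ($F{\left(U \right)} = 2 U 2 U = 4 U^{2}$)
$p = 36$
$V = -13$ ($V = 23 - 4 \cdot 3^{2} = 23 - 4 \cdot 9 = 23 - 36 = -13$)
$\left(V + p\right)^{2} = \left(-13 + 36\right)^{2} = 23^{2} = 529$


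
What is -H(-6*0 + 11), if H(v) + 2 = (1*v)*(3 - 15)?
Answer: 134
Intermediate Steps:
H(v) = -2 - 12*v (H(v) = -2 + (1*v)*(3 - 15) = -2 + v*(-12) = -2 - 12*v)
-H(-6*0 + 11) = -(-2 - 12*(-6*0 + 11)) = -(-2 - 12*(0 + 11)) = -(-2 - 12*11) = -(-2 - 132) = -1*(-134) = 134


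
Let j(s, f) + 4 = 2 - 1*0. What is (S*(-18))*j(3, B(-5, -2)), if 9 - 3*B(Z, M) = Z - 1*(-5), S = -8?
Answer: -288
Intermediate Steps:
B(Z, M) = 4/3 - Z/3 (B(Z, M) = 3 - (Z - 1*(-5))/3 = 3 - (Z + 5)/3 = 3 - (5 + Z)/3 = 3 + (-5/3 - Z/3) = 4/3 - Z/3)
j(s, f) = -2 (j(s, f) = -4 + (2 - 1*0) = -4 + (2 + 0) = -4 + 2 = -2)
(S*(-18))*j(3, B(-5, -2)) = -8*(-18)*(-2) = 144*(-2) = -288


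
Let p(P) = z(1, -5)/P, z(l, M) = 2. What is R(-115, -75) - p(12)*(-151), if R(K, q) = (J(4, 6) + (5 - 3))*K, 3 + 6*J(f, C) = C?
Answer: -787/3 ≈ -262.33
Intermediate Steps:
J(f, C) = -½ + C/6
p(P) = 2/P
R(K, q) = 5*K/2 (R(K, q) = ((-½ + (⅙)*6) + (5 - 3))*K = ((-½ + 1) + 2)*K = (½ + 2)*K = 5*K/2)
R(-115, -75) - p(12)*(-151) = (5/2)*(-115) - 2/12*(-151) = -575/2 - 2*(1/12)*(-151) = -575/2 - (-151)/6 = -575/2 - 1*(-151/6) = -575/2 + 151/6 = -787/3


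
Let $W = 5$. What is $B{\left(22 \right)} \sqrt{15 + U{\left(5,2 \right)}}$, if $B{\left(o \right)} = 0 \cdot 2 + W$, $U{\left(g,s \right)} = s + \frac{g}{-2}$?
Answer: $\frac{5 \sqrt{58}}{2} \approx 19.039$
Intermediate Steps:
$U{\left(g,s \right)} = s - \frac{g}{2}$ ($U{\left(g,s \right)} = s + g \left(- \frac{1}{2}\right) = s - \frac{g}{2}$)
$B{\left(o \right)} = 5$ ($B{\left(o \right)} = 0 \cdot 2 + 5 = 0 + 5 = 5$)
$B{\left(22 \right)} \sqrt{15 + U{\left(5,2 \right)}} = 5 \sqrt{15 + \left(2 - \frac{5}{2}\right)} = 5 \sqrt{15 - \frac{1}{2}} = 5 \sqrt{\frac{29}{2}} = 5 \frac{\sqrt{58}}{2} = \frac{5 \sqrt{58}}{2}$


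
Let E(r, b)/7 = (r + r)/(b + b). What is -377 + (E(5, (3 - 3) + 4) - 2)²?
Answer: -5303/16 ≈ -331.44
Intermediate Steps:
E(r, b) = 7*r/b (E(r, b) = 7*((r + r)/(b + b)) = 7*((2*r)/((2*b))) = 7*((2*r)*(1/(2*b))) = 7*(r/b) = 7*r/b)
-377 + (E(5, (3 - 3) + 4) - 2)² = -377 + (7*5/((3 - 3) + 4) - 2)² = -377 + (7*5/(0 + 4) - 2)² = -377 + (7*5/4 - 2)² = -377 + (7*5*(¼) - 2)² = -377 + (35/4 - 2)² = -377 + (27/4)² = -377 + 729/16 = -5303/16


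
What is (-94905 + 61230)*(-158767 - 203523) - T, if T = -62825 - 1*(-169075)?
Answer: 12200009500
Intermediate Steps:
T = 106250 (T = -62825 + 169075 = 106250)
(-94905 + 61230)*(-158767 - 203523) - T = (-94905 + 61230)*(-158767 - 203523) - 1*106250 = -33675*(-362290) - 106250 = 12200115750 - 106250 = 12200009500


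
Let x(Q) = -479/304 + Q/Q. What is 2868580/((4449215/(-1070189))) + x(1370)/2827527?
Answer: -527761601380978637917/764880752911344 ≈ -6.8999e+5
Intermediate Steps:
x(Q) = -175/304 (x(Q) = -479*1/304 + 1 = -479/304 + 1 = -175/304)
2868580/((4449215/(-1070189))) + x(1370)/2827527 = 2868580/((4449215/(-1070189))) - 175/304/2827527 = 2868580/((4449215*(-1/1070189))) - 175/304*1/2827527 = 2868580/(-4449215/1070189) - 175/859568208 = 2868580*(-1070189/4449215) - 175/859568208 = -613984552324/889843 - 175/859568208 = -527761601380978637917/764880752911344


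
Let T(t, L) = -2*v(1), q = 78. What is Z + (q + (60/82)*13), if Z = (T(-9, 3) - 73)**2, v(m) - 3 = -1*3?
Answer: 222077/41 ≈ 5416.5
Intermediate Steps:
v(m) = 0 (v(m) = 3 - 1*3 = 3 - 3 = 0)
T(t, L) = 0 (T(t, L) = -2*0 = 0)
Z = 5329 (Z = (0 - 73)**2 = (-73)**2 = 5329)
Z + (q + (60/82)*13) = 5329 + (78 + (60/82)*13) = 5329 + (78 + (60*(1/82))*13) = 5329 + (78 + (30/41)*13) = 5329 + (78 + 390/41) = 5329 + 3588/41 = 222077/41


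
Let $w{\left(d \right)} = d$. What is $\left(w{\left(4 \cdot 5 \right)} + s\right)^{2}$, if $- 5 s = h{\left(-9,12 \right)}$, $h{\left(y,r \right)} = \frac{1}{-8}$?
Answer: $\frac{641601}{1600} \approx 401.0$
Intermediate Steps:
$h{\left(y,r \right)} = - \frac{1}{8}$
$s = \frac{1}{40}$ ($s = \left(- \frac{1}{5}\right) \left(- \frac{1}{8}\right) = \frac{1}{40} \approx 0.025$)
$\left(w{\left(4 \cdot 5 \right)} + s\right)^{2} = \left(4 \cdot 5 + \frac{1}{40}\right)^{2} = \left(20 + \frac{1}{40}\right)^{2} = \left(\frac{801}{40}\right)^{2} = \frac{641601}{1600}$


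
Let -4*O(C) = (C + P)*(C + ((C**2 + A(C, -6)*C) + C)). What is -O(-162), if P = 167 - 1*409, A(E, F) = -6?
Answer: -2716092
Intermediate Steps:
P = -242 (P = 167 - 409 = -242)
O(C) = -(-242 + C)*(C**2 - 4*C)/4 (O(C) = -(C - 242)*(C + ((C**2 - 6*C) + C))/4 = -(-242 + C)*(C + (C**2 - 5*C))/4 = -(-242 + C)*(C**2 - 4*C)/4)
-O(-162) = -(-162)*(-968 - 1*(-162)**2 + 246*(-162))/4 = -(-162)*(-968 - 1*26244 - 39852)/4 = -(-162)*(-968 - 26244 - 39852)/4 = -(-162)*(-67064)/4 = -1*2716092 = -2716092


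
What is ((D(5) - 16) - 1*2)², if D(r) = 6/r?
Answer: 7056/25 ≈ 282.24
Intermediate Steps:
((D(5) - 16) - 1*2)² = ((6/5 - 16) - 1*2)² = ((6*(⅕) - 16) - 2)² = ((6/5 - 16) - 2)² = (-74/5 - 2)² = (-84/5)² = 7056/25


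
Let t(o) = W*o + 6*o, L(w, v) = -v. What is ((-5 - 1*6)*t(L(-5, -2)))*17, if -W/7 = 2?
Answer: 2992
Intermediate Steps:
W = -14 (W = -7*2 = -14)
t(o) = -8*o (t(o) = -14*o + 6*o = -8*o)
((-5 - 1*6)*t(L(-5, -2)))*17 = ((-5 - 1*6)*(-(-8)*(-2)))*17 = ((-5 - 6)*(-8*2))*17 = -11*(-16)*17 = 176*17 = 2992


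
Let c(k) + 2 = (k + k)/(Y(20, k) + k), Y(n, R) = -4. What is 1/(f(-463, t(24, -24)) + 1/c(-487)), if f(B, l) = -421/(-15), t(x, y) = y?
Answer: -120/3997 ≈ -0.030023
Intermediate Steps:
f(B, l) = 421/15 (f(B, l) = -421*(-1/15) = 421/15)
c(k) = -2 + 2*k/(-4 + k) (c(k) = -2 + (k + k)/(-4 + k) = -2 + (2*k)/(-4 + k) = -2 + 2*k/(-4 + k))
1/(f(-463, t(24, -24)) + 1/c(-487)) = 1/(421/15 + 1/(8/(-4 - 487))) = 1/(421/15 + 1/(8/(-491))) = 1/(421/15 + 1/(8*(-1/491))) = 1/(421/15 + 1/(-8/491)) = 1/(421/15 - 491/8) = 1/(-3997/120) = -120/3997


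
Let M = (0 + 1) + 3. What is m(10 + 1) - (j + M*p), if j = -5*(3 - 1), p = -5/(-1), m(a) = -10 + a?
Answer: -9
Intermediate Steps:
M = 4 (M = 1 + 3 = 4)
p = 5 (p = -5*(-1) = 5)
j = -10 (j = -5*2 = -10)
m(10 + 1) - (j + M*p) = (-10 + (10 + 1)) - (-10 + 4*5) = (-10 + 11) - (-10 + 20) = 1 - 1*10 = 1 - 10 = -9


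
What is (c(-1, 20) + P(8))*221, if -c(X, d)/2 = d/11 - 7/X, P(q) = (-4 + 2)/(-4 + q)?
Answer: -88179/22 ≈ -4008.1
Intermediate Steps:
P(q) = -2/(-4 + q)
c(X, d) = 14/X - 2*d/11 (c(X, d) = -2*(d/11 - 7/X) = -2*(-7/X + d/11) = 14/X - 2*d/11)
(c(-1, 20) + P(8))*221 = ((14/(-1) - 2/11*20) - 2/(-4 + 8))*221 = ((14*(-1) - 40/11) - 2/4)*221 = ((-14 - 40/11) - 2*¼)*221 = (-194/11 - ½)*221 = -399/22*221 = -88179/22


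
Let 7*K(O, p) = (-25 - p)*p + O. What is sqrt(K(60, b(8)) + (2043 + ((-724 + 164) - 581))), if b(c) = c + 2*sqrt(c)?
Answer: sqrt(42546 - 1148*sqrt(2))/7 ≈ 28.899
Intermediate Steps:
K(O, p) = O/7 + p*(-25 - p)/7 (K(O, p) = ((-25 - p)*p + O)/7 = (p*(-25 - p) + O)/7 = (O + p*(-25 - p))/7 = O/7 + p*(-25 - p)/7)
sqrt(K(60, b(8)) + (2043 + ((-724 + 164) - 581))) = sqrt((-25*(8 + 2*sqrt(8))/7 - (8 + 2*sqrt(8))**2/7 + (1/7)*60) + (2043 + ((-724 + 164) - 581))) = sqrt((-25*(8 + 2*(2*sqrt(2)))/7 - (8 + 2*(2*sqrt(2)))**2/7 + 60/7) + (2043 + (-560 - 581))) = sqrt((-25*(8 + 4*sqrt(2))/7 - (8 + 4*sqrt(2))**2/7 + 60/7) + (2043 - 1141)) = sqrt(((-200/7 - 100*sqrt(2)/7) - (8 + 4*sqrt(2))**2/7 + 60/7) + 902) = sqrt((-20 - 100*sqrt(2)/7 - (8 + 4*sqrt(2))**2/7) + 902) = sqrt(882 - 100*sqrt(2)/7 - (8 + 4*sqrt(2))**2/7)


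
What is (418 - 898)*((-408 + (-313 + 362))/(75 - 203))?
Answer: -5385/4 ≈ -1346.3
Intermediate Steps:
(418 - 898)*((-408 + (-313 + 362))/(75 - 203)) = -480*(-408 + 49)/(-128) = -(-172320)*(-1)/128 = -480*359/128 = -5385/4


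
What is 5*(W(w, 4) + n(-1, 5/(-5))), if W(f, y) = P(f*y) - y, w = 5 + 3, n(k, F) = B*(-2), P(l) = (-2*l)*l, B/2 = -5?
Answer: -10160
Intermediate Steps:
B = -10 (B = 2*(-5) = -10)
P(l) = -2*l²
n(k, F) = 20 (n(k, F) = -10*(-2) = 20)
w = 8
W(f, y) = -y - 2*f²*y² (W(f, y) = -2*f²*y² - y = -y - 2*f²*y²)
5*(W(w, 4) + n(-1, 5/(-5))) = 5*(4*(-1 - 2*4*8²) + 20) = 5*(4*(-1 - 2*4*64) + 20) = 5*(4*(-1 - 512) + 20) = 5*(4*(-513) + 20) = 5*(-2052 + 20) = 5*(-2032) = -10160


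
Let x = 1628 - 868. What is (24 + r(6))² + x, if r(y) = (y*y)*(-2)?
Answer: 3064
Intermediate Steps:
r(y) = -2*y² (r(y) = y²*(-2) = -2*y²)
x = 760
(24 + r(6))² + x = (24 - 2*6²)² + 760 = (24 - 2*36)² + 760 = (24 - 72)² + 760 = (-48)² + 760 = 2304 + 760 = 3064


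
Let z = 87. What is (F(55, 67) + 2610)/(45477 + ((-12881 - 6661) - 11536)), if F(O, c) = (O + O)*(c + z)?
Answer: 1150/847 ≈ 1.3577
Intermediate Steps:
F(O, c) = 2*O*(87 + c) (F(O, c) = (O + O)*(c + 87) = (2*O)*(87 + c) = 2*O*(87 + c))
(F(55, 67) + 2610)/(45477 + ((-12881 - 6661) - 11536)) = (2*55*(87 + 67) + 2610)/(45477 + ((-12881 - 6661) - 11536)) = (2*55*154 + 2610)/(45477 + (-19542 - 11536)) = (16940 + 2610)/(45477 - 31078) = 19550/14399 = 19550*(1/14399) = 1150/847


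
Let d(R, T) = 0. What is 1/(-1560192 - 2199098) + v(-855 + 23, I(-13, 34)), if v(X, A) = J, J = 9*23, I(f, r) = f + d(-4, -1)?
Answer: 778173029/3759290 ≈ 207.00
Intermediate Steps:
I(f, r) = f (I(f, r) = f + 0 = f)
J = 207
v(X, A) = 207
1/(-1560192 - 2199098) + v(-855 + 23, I(-13, 34)) = 1/(-1560192 - 2199098) + 207 = 1/(-3759290) + 207 = -1/3759290 + 207 = 778173029/3759290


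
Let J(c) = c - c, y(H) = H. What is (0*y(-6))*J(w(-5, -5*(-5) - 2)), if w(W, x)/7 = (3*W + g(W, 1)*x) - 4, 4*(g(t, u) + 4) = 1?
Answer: 0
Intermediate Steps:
g(t, u) = -15/4 (g(t, u) = -4 + (¼)*1 = -4 + ¼ = -15/4)
w(W, x) = -28 + 21*W - 105*x/4 (w(W, x) = 7*((3*W - 15*x/4) - 4) = 7*(-4 + 3*W - 15*x/4) = -28 + 21*W - 105*x/4)
J(c) = 0
(0*y(-6))*J(w(-5, -5*(-5) - 2)) = (0*(-6))*0 = 0*0 = 0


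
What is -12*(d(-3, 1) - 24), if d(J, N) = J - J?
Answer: 288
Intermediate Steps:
d(J, N) = 0
-12*(d(-3, 1) - 24) = -12*(0 - 24) = -12*(-24) = 288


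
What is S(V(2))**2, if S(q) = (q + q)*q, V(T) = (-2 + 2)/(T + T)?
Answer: 0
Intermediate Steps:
V(T) = 0 (V(T) = 0/((2*T)) = 0*(1/(2*T)) = 0)
S(q) = 2*q**2 (S(q) = (2*q)*q = 2*q**2)
S(V(2))**2 = (2*0**2)**2 = (2*0)**2 = 0**2 = 0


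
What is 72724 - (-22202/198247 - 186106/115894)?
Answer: 835459876355501/11487818909 ≈ 72726.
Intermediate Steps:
72724 - (-22202/198247 - 186106/115894) = 72724 - (-22202*1/198247 - 186106*1/115894) = 72724 - (-22202/198247 - 93053/57947) = 72724 - 1*(-19734017385/11487818909) = 72724 + 19734017385/11487818909 = 835459876355501/11487818909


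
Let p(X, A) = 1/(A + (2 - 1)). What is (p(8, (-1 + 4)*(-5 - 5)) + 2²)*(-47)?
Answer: -5405/29 ≈ -186.38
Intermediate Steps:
p(X, A) = 1/(1 + A) (p(X, A) = 1/(A + 1) = 1/(1 + A))
(p(8, (-1 + 4)*(-5 - 5)) + 2²)*(-47) = (1/(1 + (-1 + 4)*(-5 - 5)) + 2²)*(-47) = (1/(1 + 3*(-10)) + 4)*(-47) = (1/(1 - 30) + 4)*(-47) = (1/(-29) + 4)*(-47) = (-1/29 + 4)*(-47) = (115/29)*(-47) = -5405/29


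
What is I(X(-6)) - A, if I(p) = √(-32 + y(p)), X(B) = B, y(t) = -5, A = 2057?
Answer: -2057 + I*√37 ≈ -2057.0 + 6.0828*I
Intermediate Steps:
I(p) = I*√37 (I(p) = √(-32 - 5) = √(-37) = I*√37)
I(X(-6)) - A = I*√37 - 1*2057 = I*√37 - 2057 = -2057 + I*√37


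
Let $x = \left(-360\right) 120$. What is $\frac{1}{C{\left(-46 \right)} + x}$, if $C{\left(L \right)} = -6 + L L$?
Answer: $- \frac{1}{41090} \approx -2.4337 \cdot 10^{-5}$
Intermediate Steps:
$C{\left(L \right)} = -6 + L^{2}$
$x = -43200$
$\frac{1}{C{\left(-46 \right)} + x} = \frac{1}{\left(-6 + \left(-46\right)^{2}\right) - 43200} = \frac{1}{\left(-6 + 2116\right) - 43200} = \frac{1}{2110 - 43200} = \frac{1}{-41090} = - \frac{1}{41090}$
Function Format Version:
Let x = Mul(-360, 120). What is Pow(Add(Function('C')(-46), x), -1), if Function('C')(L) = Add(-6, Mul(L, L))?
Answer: Rational(-1, 41090) ≈ -2.4337e-5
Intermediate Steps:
Function('C')(L) = Add(-6, Pow(L, 2))
x = -43200
Pow(Add(Function('C')(-46), x), -1) = Pow(Add(Add(-6, Pow(-46, 2)), -43200), -1) = Pow(Add(Add(-6, 2116), -43200), -1) = Pow(Add(2110, -43200), -1) = Pow(-41090, -1) = Rational(-1, 41090)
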